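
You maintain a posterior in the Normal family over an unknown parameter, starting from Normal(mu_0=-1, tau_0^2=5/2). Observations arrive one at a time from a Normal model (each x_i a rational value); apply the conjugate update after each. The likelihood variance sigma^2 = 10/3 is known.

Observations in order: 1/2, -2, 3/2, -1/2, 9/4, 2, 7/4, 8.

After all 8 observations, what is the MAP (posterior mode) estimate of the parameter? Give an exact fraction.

73/56

obs 1: x=1/2 → posterior Normal(-5/14, 10/7)
obs 2: x=-2 → posterior Normal(-17/20, 1)
obs 3: x=3/2 → posterior Normal(-4/13, 10/13)
obs 4: x=-1/2 → posterior Normal(-11/32, 5/8)
obs 5: x=9/4 → posterior Normal(5/76, 10/19)
obs 6: x=2 → posterior Normal(29/88, 5/11)
obs 7: x=7/4 → posterior Normal(1/2, 2/5)
obs 8: x=8 → posterior Normal(73/56, 5/14)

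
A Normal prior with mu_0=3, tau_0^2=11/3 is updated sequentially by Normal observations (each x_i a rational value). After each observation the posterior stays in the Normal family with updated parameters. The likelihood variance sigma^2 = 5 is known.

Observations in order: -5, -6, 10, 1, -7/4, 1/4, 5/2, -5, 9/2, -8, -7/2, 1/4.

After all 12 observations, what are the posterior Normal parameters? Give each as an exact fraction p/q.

obs 1: x=-5 → posterior Normal(-5/13, 55/26)
obs 2: x=-6 → posterior Normal(-76/37, 55/37)
obs 3: x=10 → posterior Normal(17/24, 55/48)
obs 4: x=1 → posterior Normal(45/59, 55/59)
obs 5: x=-7/4 → posterior Normal(103/280, 11/14)
obs 6: x=1/4 → posterior Normal(19/54, 55/81)
obs 7: x=5/2 → posterior Normal(14/23, 55/92)
obs 8: x=-5 → posterior Normal(1/103, 55/103)
obs 9: x=9/2 → posterior Normal(101/228, 55/114)
obs 10: x=-8 → posterior Normal(-3/10, 11/25)
obs 11: x=-7/2 → posterior Normal(-19/34, 55/136)
obs 12: x=1/4 → posterior Normal(-293/588, 55/147)

mu_0=-293/588, tau_0^2=55/147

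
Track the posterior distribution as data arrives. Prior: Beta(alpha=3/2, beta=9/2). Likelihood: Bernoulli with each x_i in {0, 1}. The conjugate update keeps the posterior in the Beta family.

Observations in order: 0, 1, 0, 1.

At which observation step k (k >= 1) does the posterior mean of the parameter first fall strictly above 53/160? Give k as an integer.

k = 4

obs 1: x=0 → posterior Beta(3/2, 11/2)
obs 2: x=1 → posterior Beta(5/2, 11/2)
obs 3: x=0 → posterior Beta(5/2, 13/2)
obs 4: x=1 → posterior Beta(7/2, 13/2)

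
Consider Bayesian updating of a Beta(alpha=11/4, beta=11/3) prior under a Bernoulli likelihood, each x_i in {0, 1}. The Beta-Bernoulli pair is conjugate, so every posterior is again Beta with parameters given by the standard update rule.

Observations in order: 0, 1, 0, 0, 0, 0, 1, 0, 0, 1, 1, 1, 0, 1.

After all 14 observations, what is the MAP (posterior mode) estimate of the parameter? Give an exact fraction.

obs 1: x=0 → posterior Beta(11/4, 14/3)
obs 2: x=1 → posterior Beta(15/4, 14/3)
obs 3: x=0 → posterior Beta(15/4, 17/3)
obs 4: x=0 → posterior Beta(15/4, 20/3)
obs 5: x=0 → posterior Beta(15/4, 23/3)
obs 6: x=0 → posterior Beta(15/4, 26/3)
obs 7: x=1 → posterior Beta(19/4, 26/3)
obs 8: x=0 → posterior Beta(19/4, 29/3)
obs 9: x=0 → posterior Beta(19/4, 32/3)
obs 10: x=1 → posterior Beta(23/4, 32/3)
obs 11: x=1 → posterior Beta(27/4, 32/3)
obs 12: x=1 → posterior Beta(31/4, 32/3)
obs 13: x=0 → posterior Beta(31/4, 35/3)
obs 14: x=1 → posterior Beta(35/4, 35/3)

93/221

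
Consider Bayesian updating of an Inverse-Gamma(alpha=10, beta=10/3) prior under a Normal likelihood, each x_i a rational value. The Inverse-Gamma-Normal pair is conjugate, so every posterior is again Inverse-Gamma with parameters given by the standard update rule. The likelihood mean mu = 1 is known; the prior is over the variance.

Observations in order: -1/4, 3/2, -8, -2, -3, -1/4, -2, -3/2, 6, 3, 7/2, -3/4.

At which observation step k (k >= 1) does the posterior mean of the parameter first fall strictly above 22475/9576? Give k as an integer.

k = 3

obs 1: x=-1/4 → posterior Inverse-Gamma(21/2, 395/96)
obs 2: x=3/2 → posterior Inverse-Gamma(11, 407/96)
obs 3: x=-8 → posterior Inverse-Gamma(23/2, 4295/96)
obs 4: x=-2 → posterior Inverse-Gamma(12, 4727/96)
obs 5: x=-3 → posterior Inverse-Gamma(25/2, 5495/96)
obs 6: x=-1/4 → posterior Inverse-Gamma(13, 2785/48)
obs 7: x=-2 → posterior Inverse-Gamma(27/2, 3001/48)
obs 8: x=-3/2 → posterior Inverse-Gamma(14, 3151/48)
obs 9: x=6 → posterior Inverse-Gamma(29/2, 3751/48)
obs 10: x=3 → posterior Inverse-Gamma(15, 3847/48)
obs 11: x=7/2 → posterior Inverse-Gamma(31/2, 3997/48)
obs 12: x=-3/4 → posterior Inverse-Gamma(16, 8141/96)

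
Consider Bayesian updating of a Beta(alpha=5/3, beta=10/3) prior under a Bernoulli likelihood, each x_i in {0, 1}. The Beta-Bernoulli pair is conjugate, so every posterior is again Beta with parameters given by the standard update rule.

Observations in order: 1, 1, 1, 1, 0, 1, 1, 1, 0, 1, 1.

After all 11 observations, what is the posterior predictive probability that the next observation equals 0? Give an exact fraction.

obs 1: x=1 → posterior Beta(8/3, 10/3)
obs 2: x=1 → posterior Beta(11/3, 10/3)
obs 3: x=1 → posterior Beta(14/3, 10/3)
obs 4: x=1 → posterior Beta(17/3, 10/3)
obs 5: x=0 → posterior Beta(17/3, 13/3)
obs 6: x=1 → posterior Beta(20/3, 13/3)
obs 7: x=1 → posterior Beta(23/3, 13/3)
obs 8: x=1 → posterior Beta(26/3, 13/3)
obs 9: x=0 → posterior Beta(26/3, 16/3)
obs 10: x=1 → posterior Beta(29/3, 16/3)
obs 11: x=1 → posterior Beta(32/3, 16/3)

1/3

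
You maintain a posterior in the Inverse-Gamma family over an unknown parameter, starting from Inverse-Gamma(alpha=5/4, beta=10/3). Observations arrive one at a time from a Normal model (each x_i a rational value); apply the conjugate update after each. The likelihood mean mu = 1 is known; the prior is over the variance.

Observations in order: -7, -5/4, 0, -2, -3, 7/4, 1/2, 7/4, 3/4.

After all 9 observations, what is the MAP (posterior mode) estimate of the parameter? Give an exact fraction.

619/81

obs 1: x=-7 → posterior Inverse-Gamma(7/4, 106/3)
obs 2: x=-5/4 → posterior Inverse-Gamma(9/4, 3635/96)
obs 3: x=0 → posterior Inverse-Gamma(11/4, 3683/96)
obs 4: x=-2 → posterior Inverse-Gamma(13/4, 4115/96)
obs 5: x=-3 → posterior Inverse-Gamma(15/4, 4883/96)
obs 6: x=7/4 → posterior Inverse-Gamma(17/4, 2455/48)
obs 7: x=1/2 → posterior Inverse-Gamma(19/4, 2461/48)
obs 8: x=7/4 → posterior Inverse-Gamma(21/4, 4949/96)
obs 9: x=3/4 → posterior Inverse-Gamma(23/4, 619/12)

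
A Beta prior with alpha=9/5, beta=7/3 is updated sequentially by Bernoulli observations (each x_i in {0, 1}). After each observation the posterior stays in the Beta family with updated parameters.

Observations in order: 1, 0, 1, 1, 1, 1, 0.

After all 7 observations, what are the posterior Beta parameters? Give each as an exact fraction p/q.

alpha=34/5, beta=13/3

obs 1: x=1 → posterior Beta(14/5, 7/3)
obs 2: x=0 → posterior Beta(14/5, 10/3)
obs 3: x=1 → posterior Beta(19/5, 10/3)
obs 4: x=1 → posterior Beta(24/5, 10/3)
obs 5: x=1 → posterior Beta(29/5, 10/3)
obs 6: x=1 → posterior Beta(34/5, 10/3)
obs 7: x=0 → posterior Beta(34/5, 13/3)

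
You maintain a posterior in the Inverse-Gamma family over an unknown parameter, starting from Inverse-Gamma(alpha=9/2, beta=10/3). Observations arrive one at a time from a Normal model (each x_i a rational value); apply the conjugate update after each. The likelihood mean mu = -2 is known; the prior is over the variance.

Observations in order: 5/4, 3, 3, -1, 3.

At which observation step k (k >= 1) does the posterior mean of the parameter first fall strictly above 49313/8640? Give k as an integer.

obs 1: x=5/4 → posterior Inverse-Gamma(5, 827/96)
obs 2: x=3 → posterior Inverse-Gamma(11/2, 2027/96)
obs 3: x=3 → posterior Inverse-Gamma(6, 3227/96)
obs 4: x=-1 → posterior Inverse-Gamma(13/2, 3275/96)
obs 5: x=3 → posterior Inverse-Gamma(7, 4475/96)

k = 3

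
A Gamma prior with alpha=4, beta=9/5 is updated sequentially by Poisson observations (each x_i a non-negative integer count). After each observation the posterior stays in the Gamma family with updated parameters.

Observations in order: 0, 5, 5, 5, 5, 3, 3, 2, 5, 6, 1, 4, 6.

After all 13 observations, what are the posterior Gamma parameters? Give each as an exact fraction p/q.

alpha=54, beta=74/5

obs 1: x=0 → posterior Gamma(4, 14/5)
obs 2: x=5 → posterior Gamma(9, 19/5)
obs 3: x=5 → posterior Gamma(14, 24/5)
obs 4: x=5 → posterior Gamma(19, 29/5)
obs 5: x=5 → posterior Gamma(24, 34/5)
obs 6: x=3 → posterior Gamma(27, 39/5)
obs 7: x=3 → posterior Gamma(30, 44/5)
obs 8: x=2 → posterior Gamma(32, 49/5)
obs 9: x=5 → posterior Gamma(37, 54/5)
obs 10: x=6 → posterior Gamma(43, 59/5)
obs 11: x=1 → posterior Gamma(44, 64/5)
obs 12: x=4 → posterior Gamma(48, 69/5)
obs 13: x=6 → posterior Gamma(54, 74/5)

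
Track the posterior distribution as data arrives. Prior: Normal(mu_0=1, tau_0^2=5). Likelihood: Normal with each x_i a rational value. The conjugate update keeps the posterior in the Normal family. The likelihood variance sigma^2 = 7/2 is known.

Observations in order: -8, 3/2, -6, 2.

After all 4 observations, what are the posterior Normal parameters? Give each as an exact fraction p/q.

mu_0=-98/47, tau_0^2=35/47

obs 1: x=-8 → posterior Normal(-73/17, 35/17)
obs 2: x=3/2 → posterior Normal(-58/27, 35/27)
obs 3: x=-6 → posterior Normal(-118/37, 35/37)
obs 4: x=2 → posterior Normal(-98/47, 35/47)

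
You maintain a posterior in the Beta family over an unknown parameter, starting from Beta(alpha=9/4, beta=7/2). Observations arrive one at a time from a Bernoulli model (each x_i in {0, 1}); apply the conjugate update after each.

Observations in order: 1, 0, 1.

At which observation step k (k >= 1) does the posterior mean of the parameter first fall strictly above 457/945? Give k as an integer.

obs 1: x=1 → posterior Beta(13/4, 7/2)
obs 2: x=0 → posterior Beta(13/4, 9/2)
obs 3: x=1 → posterior Beta(17/4, 9/2)

k = 3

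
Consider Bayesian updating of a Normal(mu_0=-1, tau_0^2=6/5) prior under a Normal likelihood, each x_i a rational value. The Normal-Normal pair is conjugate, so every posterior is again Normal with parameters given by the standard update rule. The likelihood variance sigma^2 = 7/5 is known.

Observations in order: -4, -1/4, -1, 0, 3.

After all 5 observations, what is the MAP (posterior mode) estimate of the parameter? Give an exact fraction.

obs 1: x=-4 → posterior Normal(-31/13, 42/65)
obs 2: x=-1/4 → posterior Normal(-65/38, 42/95)
obs 3: x=-1 → posterior Normal(-77/50, 42/125)
obs 4: x=0 → posterior Normal(-77/62, 42/155)
obs 5: x=3 → posterior Normal(-41/74, 42/185)

-41/74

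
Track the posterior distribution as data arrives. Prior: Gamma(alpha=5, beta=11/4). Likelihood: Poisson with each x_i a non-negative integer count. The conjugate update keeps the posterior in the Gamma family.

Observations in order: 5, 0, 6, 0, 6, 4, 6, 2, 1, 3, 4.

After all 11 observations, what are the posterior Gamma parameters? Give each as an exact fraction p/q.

obs 1: x=5 → posterior Gamma(10, 15/4)
obs 2: x=0 → posterior Gamma(10, 19/4)
obs 3: x=6 → posterior Gamma(16, 23/4)
obs 4: x=0 → posterior Gamma(16, 27/4)
obs 5: x=6 → posterior Gamma(22, 31/4)
obs 6: x=4 → posterior Gamma(26, 35/4)
obs 7: x=6 → posterior Gamma(32, 39/4)
obs 8: x=2 → posterior Gamma(34, 43/4)
obs 9: x=1 → posterior Gamma(35, 47/4)
obs 10: x=3 → posterior Gamma(38, 51/4)
obs 11: x=4 → posterior Gamma(42, 55/4)

alpha=42, beta=55/4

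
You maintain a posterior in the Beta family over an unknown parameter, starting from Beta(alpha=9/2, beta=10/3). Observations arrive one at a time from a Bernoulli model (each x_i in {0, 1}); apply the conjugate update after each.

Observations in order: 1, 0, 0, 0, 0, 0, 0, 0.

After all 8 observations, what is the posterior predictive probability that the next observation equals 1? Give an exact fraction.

obs 1: x=1 → posterior Beta(11/2, 10/3)
obs 2: x=0 → posterior Beta(11/2, 13/3)
obs 3: x=0 → posterior Beta(11/2, 16/3)
obs 4: x=0 → posterior Beta(11/2, 19/3)
obs 5: x=0 → posterior Beta(11/2, 22/3)
obs 6: x=0 → posterior Beta(11/2, 25/3)
obs 7: x=0 → posterior Beta(11/2, 28/3)
obs 8: x=0 → posterior Beta(11/2, 31/3)

33/95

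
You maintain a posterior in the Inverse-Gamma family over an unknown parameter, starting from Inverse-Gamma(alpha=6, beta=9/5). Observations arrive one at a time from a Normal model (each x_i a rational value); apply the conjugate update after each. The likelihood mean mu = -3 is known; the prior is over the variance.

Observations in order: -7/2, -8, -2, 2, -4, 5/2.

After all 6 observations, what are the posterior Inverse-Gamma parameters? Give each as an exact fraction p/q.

obs 1: x=-7/2 → posterior Inverse-Gamma(13/2, 77/40)
obs 2: x=-8 → posterior Inverse-Gamma(7, 577/40)
obs 3: x=-2 → posterior Inverse-Gamma(15/2, 597/40)
obs 4: x=2 → posterior Inverse-Gamma(8, 1097/40)
obs 5: x=-4 → posterior Inverse-Gamma(17/2, 1117/40)
obs 6: x=5/2 → posterior Inverse-Gamma(9, 861/20)

alpha=9, beta=861/20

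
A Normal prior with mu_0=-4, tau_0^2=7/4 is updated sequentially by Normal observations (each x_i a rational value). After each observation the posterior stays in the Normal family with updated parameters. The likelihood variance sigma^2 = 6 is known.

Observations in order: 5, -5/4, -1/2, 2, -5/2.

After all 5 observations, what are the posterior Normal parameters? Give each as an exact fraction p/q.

obs 1: x=5 → posterior Normal(-61/31, 42/31)
obs 2: x=-5/4 → posterior Normal(-279/152, 21/19)
obs 3: x=-1/2 → posterior Normal(-293/180, 14/15)
obs 4: x=2 → posterior Normal(-237/208, 21/26)
obs 5: x=-5/2 → posterior Normal(-307/236, 42/59)

mu_0=-307/236, tau_0^2=42/59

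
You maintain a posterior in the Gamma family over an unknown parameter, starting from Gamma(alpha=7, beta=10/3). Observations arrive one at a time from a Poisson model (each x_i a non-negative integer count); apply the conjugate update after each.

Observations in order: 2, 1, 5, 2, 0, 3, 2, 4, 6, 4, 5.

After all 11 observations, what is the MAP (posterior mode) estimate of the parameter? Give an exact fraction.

120/43

obs 1: x=2 → posterior Gamma(9, 13/3)
obs 2: x=1 → posterior Gamma(10, 16/3)
obs 3: x=5 → posterior Gamma(15, 19/3)
obs 4: x=2 → posterior Gamma(17, 22/3)
obs 5: x=0 → posterior Gamma(17, 25/3)
obs 6: x=3 → posterior Gamma(20, 28/3)
obs 7: x=2 → posterior Gamma(22, 31/3)
obs 8: x=4 → posterior Gamma(26, 34/3)
obs 9: x=6 → posterior Gamma(32, 37/3)
obs 10: x=4 → posterior Gamma(36, 40/3)
obs 11: x=5 → posterior Gamma(41, 43/3)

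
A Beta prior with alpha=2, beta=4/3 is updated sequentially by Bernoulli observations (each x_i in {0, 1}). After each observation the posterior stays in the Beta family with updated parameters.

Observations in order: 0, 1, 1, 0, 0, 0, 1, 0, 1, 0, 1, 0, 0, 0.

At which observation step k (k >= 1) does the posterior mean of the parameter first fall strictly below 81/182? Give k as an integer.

k = 6

obs 1: x=0 → posterior Beta(2, 7/3)
obs 2: x=1 → posterior Beta(3, 7/3)
obs 3: x=1 → posterior Beta(4, 7/3)
obs 4: x=0 → posterior Beta(4, 10/3)
obs 5: x=0 → posterior Beta(4, 13/3)
obs 6: x=0 → posterior Beta(4, 16/3)
obs 7: x=1 → posterior Beta(5, 16/3)
obs 8: x=0 → posterior Beta(5, 19/3)
obs 9: x=1 → posterior Beta(6, 19/3)
obs 10: x=0 → posterior Beta(6, 22/3)
obs 11: x=1 → posterior Beta(7, 22/3)
obs 12: x=0 → posterior Beta(7, 25/3)
obs 13: x=0 → posterior Beta(7, 28/3)
obs 14: x=0 → posterior Beta(7, 31/3)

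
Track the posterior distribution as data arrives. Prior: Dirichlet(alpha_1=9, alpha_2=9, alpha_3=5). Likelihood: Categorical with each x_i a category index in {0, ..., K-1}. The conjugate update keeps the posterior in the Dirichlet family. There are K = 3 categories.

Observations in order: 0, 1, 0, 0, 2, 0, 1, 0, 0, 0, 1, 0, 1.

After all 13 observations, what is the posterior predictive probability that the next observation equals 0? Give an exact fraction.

17/36

obs 1: x=0 → posterior Dirichlet(10, 9, 5)
obs 2: x=1 → posterior Dirichlet(10, 10, 5)
obs 3: x=0 → posterior Dirichlet(11, 10, 5)
obs 4: x=0 → posterior Dirichlet(12, 10, 5)
obs 5: x=2 → posterior Dirichlet(12, 10, 6)
obs 6: x=0 → posterior Dirichlet(13, 10, 6)
obs 7: x=1 → posterior Dirichlet(13, 11, 6)
obs 8: x=0 → posterior Dirichlet(14, 11, 6)
obs 9: x=0 → posterior Dirichlet(15, 11, 6)
obs 10: x=0 → posterior Dirichlet(16, 11, 6)
obs 11: x=1 → posterior Dirichlet(16, 12, 6)
obs 12: x=0 → posterior Dirichlet(17, 12, 6)
obs 13: x=1 → posterior Dirichlet(17, 13, 6)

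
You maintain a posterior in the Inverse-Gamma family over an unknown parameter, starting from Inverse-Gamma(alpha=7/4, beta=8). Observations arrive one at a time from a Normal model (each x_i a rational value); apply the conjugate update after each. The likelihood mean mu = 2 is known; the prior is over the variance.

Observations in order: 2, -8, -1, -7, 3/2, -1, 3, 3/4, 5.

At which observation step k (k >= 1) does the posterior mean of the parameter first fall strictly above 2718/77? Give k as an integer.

k = 4

obs 1: x=2 → posterior Inverse-Gamma(9/4, 8)
obs 2: x=-8 → posterior Inverse-Gamma(11/4, 58)
obs 3: x=-1 → posterior Inverse-Gamma(13/4, 125/2)
obs 4: x=-7 → posterior Inverse-Gamma(15/4, 103)
obs 5: x=3/2 → posterior Inverse-Gamma(17/4, 825/8)
obs 6: x=-1 → posterior Inverse-Gamma(19/4, 861/8)
obs 7: x=3 → posterior Inverse-Gamma(21/4, 865/8)
obs 8: x=3/4 → posterior Inverse-Gamma(23/4, 3485/32)
obs 9: x=5 → posterior Inverse-Gamma(25/4, 3629/32)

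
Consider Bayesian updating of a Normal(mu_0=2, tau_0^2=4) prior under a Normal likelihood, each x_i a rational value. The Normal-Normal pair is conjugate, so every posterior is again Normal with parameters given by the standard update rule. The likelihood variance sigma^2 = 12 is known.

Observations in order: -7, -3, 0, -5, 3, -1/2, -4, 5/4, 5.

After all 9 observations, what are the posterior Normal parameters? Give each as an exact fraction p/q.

obs 1: x=-7 → posterior Normal(-1/4, 3)
obs 2: x=-3 → posterior Normal(-4/5, 12/5)
obs 3: x=0 → posterior Normal(-2/3, 2)
obs 4: x=-5 → posterior Normal(-9/7, 12/7)
obs 5: x=3 → posterior Normal(-3/4, 3/2)
obs 6: x=-1/2 → posterior Normal(-13/18, 4/3)
obs 7: x=-4 → posterior Normal(-21/20, 6/5)
obs 8: x=5/4 → posterior Normal(-37/44, 12/11)
obs 9: x=5 → posterior Normal(-17/48, 1)

mu_0=-17/48, tau_0^2=1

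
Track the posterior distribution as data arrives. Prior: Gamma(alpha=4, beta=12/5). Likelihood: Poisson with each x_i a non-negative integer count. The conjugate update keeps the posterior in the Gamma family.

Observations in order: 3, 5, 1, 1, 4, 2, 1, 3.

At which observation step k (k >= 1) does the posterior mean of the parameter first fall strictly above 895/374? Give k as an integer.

k = 2

obs 1: x=3 → posterior Gamma(7, 17/5)
obs 2: x=5 → posterior Gamma(12, 22/5)
obs 3: x=1 → posterior Gamma(13, 27/5)
obs 4: x=1 → posterior Gamma(14, 32/5)
obs 5: x=4 → posterior Gamma(18, 37/5)
obs 6: x=2 → posterior Gamma(20, 42/5)
obs 7: x=1 → posterior Gamma(21, 47/5)
obs 8: x=3 → posterior Gamma(24, 52/5)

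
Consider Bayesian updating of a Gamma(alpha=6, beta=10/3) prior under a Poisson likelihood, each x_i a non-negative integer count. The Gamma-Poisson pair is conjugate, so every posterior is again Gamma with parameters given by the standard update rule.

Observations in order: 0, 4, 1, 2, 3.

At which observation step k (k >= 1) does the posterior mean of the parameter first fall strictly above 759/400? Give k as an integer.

k = 5

obs 1: x=0 → posterior Gamma(6, 13/3)
obs 2: x=4 → posterior Gamma(10, 16/3)
obs 3: x=1 → posterior Gamma(11, 19/3)
obs 4: x=2 → posterior Gamma(13, 22/3)
obs 5: x=3 → posterior Gamma(16, 25/3)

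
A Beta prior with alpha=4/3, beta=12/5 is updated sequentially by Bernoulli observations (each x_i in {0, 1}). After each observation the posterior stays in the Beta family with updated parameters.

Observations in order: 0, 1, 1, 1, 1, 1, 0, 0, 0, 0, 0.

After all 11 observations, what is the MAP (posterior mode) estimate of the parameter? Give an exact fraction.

obs 1: x=0 → posterior Beta(4/3, 17/5)
obs 2: x=1 → posterior Beta(7/3, 17/5)
obs 3: x=1 → posterior Beta(10/3, 17/5)
obs 4: x=1 → posterior Beta(13/3, 17/5)
obs 5: x=1 → posterior Beta(16/3, 17/5)
obs 6: x=1 → posterior Beta(19/3, 17/5)
obs 7: x=0 → posterior Beta(19/3, 22/5)
obs 8: x=0 → posterior Beta(19/3, 27/5)
obs 9: x=0 → posterior Beta(19/3, 32/5)
obs 10: x=0 → posterior Beta(19/3, 37/5)
obs 11: x=0 → posterior Beta(19/3, 42/5)

80/191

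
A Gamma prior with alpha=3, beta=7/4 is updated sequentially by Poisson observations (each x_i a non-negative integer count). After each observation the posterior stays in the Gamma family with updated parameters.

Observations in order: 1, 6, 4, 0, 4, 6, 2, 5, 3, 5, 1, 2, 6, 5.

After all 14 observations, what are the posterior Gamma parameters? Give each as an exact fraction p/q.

obs 1: x=1 → posterior Gamma(4, 11/4)
obs 2: x=6 → posterior Gamma(10, 15/4)
obs 3: x=4 → posterior Gamma(14, 19/4)
obs 4: x=0 → posterior Gamma(14, 23/4)
obs 5: x=4 → posterior Gamma(18, 27/4)
obs 6: x=6 → posterior Gamma(24, 31/4)
obs 7: x=2 → posterior Gamma(26, 35/4)
obs 8: x=5 → posterior Gamma(31, 39/4)
obs 9: x=3 → posterior Gamma(34, 43/4)
obs 10: x=5 → posterior Gamma(39, 47/4)
obs 11: x=1 → posterior Gamma(40, 51/4)
obs 12: x=2 → posterior Gamma(42, 55/4)
obs 13: x=6 → posterior Gamma(48, 59/4)
obs 14: x=5 → posterior Gamma(53, 63/4)

alpha=53, beta=63/4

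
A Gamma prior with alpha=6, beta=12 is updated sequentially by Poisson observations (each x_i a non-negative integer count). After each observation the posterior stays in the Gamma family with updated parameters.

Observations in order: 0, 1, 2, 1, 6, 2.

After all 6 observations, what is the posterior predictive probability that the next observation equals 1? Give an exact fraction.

obs 1: x=0 → posterior Gamma(6, 13)
obs 2: x=1 → posterior Gamma(7, 14)
obs 3: x=2 → posterior Gamma(9, 15)
obs 4: x=1 → posterior Gamma(10, 16)
obs 5: x=6 → posterior Gamma(16, 17)
obs 6: x=2 → posterior Gamma(18, 18)

708235345355337676357632/1978419655660313589123979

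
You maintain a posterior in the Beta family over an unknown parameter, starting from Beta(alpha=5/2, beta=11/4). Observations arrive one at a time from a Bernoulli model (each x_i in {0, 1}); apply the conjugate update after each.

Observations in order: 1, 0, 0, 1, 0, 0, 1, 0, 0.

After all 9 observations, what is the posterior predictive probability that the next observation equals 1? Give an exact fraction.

22/57

obs 1: x=1 → posterior Beta(7/2, 11/4)
obs 2: x=0 → posterior Beta(7/2, 15/4)
obs 3: x=0 → posterior Beta(7/2, 19/4)
obs 4: x=1 → posterior Beta(9/2, 19/4)
obs 5: x=0 → posterior Beta(9/2, 23/4)
obs 6: x=0 → posterior Beta(9/2, 27/4)
obs 7: x=1 → posterior Beta(11/2, 27/4)
obs 8: x=0 → posterior Beta(11/2, 31/4)
obs 9: x=0 → posterior Beta(11/2, 35/4)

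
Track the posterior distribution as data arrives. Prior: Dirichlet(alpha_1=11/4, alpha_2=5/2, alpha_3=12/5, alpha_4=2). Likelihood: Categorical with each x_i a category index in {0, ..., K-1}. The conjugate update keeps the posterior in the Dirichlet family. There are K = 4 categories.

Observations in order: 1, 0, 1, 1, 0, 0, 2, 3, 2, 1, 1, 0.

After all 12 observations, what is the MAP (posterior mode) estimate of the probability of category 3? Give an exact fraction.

obs 1: x=1 → posterior Dirichlet(11/4, 7/2, 12/5, 2)
obs 2: x=0 → posterior Dirichlet(15/4, 7/2, 12/5, 2)
obs 3: x=1 → posterior Dirichlet(15/4, 9/2, 12/5, 2)
obs 4: x=1 → posterior Dirichlet(15/4, 11/2, 12/5, 2)
obs 5: x=0 → posterior Dirichlet(19/4, 11/2, 12/5, 2)
obs 6: x=0 → posterior Dirichlet(23/4, 11/2, 12/5, 2)
obs 7: x=2 → posterior Dirichlet(23/4, 11/2, 17/5, 2)
obs 8: x=3 → posterior Dirichlet(23/4, 11/2, 17/5, 3)
obs 9: x=2 → posterior Dirichlet(23/4, 11/2, 22/5, 3)
obs 10: x=1 → posterior Dirichlet(23/4, 13/2, 22/5, 3)
obs 11: x=1 → posterior Dirichlet(23/4, 15/2, 22/5, 3)
obs 12: x=0 → posterior Dirichlet(27/4, 15/2, 22/5, 3)

40/353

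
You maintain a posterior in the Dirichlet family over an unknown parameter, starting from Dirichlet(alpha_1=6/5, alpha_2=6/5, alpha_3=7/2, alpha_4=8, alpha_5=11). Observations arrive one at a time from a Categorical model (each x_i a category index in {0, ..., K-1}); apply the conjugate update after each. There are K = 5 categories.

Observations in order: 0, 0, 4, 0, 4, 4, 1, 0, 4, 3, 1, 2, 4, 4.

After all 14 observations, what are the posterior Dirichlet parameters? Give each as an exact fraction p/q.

alpha_1=26/5, alpha_2=16/5, alpha_3=9/2, alpha_4=9, alpha_5=17

obs 1: x=0 → posterior Dirichlet(11/5, 6/5, 7/2, 8, 11)
obs 2: x=0 → posterior Dirichlet(16/5, 6/5, 7/2, 8, 11)
obs 3: x=4 → posterior Dirichlet(16/5, 6/5, 7/2, 8, 12)
obs 4: x=0 → posterior Dirichlet(21/5, 6/5, 7/2, 8, 12)
obs 5: x=4 → posterior Dirichlet(21/5, 6/5, 7/2, 8, 13)
obs 6: x=4 → posterior Dirichlet(21/5, 6/5, 7/2, 8, 14)
obs 7: x=1 → posterior Dirichlet(21/5, 11/5, 7/2, 8, 14)
obs 8: x=0 → posterior Dirichlet(26/5, 11/5, 7/2, 8, 14)
obs 9: x=4 → posterior Dirichlet(26/5, 11/5, 7/2, 8, 15)
obs 10: x=3 → posterior Dirichlet(26/5, 11/5, 7/2, 9, 15)
obs 11: x=1 → posterior Dirichlet(26/5, 16/5, 7/2, 9, 15)
obs 12: x=2 → posterior Dirichlet(26/5, 16/5, 9/2, 9, 15)
obs 13: x=4 → posterior Dirichlet(26/5, 16/5, 9/2, 9, 16)
obs 14: x=4 → posterior Dirichlet(26/5, 16/5, 9/2, 9, 17)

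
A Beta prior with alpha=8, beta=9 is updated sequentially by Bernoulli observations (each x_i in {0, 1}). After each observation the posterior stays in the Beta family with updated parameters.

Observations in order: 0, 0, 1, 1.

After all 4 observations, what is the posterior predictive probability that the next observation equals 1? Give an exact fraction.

obs 1: x=0 → posterior Beta(8, 10)
obs 2: x=0 → posterior Beta(8, 11)
obs 3: x=1 → posterior Beta(9, 11)
obs 4: x=1 → posterior Beta(10, 11)

10/21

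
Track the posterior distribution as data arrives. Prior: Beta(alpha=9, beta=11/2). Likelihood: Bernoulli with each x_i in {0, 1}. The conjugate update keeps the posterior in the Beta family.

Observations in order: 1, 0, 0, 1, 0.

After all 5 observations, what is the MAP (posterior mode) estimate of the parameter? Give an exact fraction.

obs 1: x=1 → posterior Beta(10, 11/2)
obs 2: x=0 → posterior Beta(10, 13/2)
obs 3: x=0 → posterior Beta(10, 15/2)
obs 4: x=1 → posterior Beta(11, 15/2)
obs 5: x=0 → posterior Beta(11, 17/2)

4/7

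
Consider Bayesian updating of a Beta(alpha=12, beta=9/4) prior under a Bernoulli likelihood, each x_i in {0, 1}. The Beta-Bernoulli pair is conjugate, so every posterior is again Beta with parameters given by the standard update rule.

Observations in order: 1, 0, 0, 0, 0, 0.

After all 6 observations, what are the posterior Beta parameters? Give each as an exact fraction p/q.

obs 1: x=1 → posterior Beta(13, 9/4)
obs 2: x=0 → posterior Beta(13, 13/4)
obs 3: x=0 → posterior Beta(13, 17/4)
obs 4: x=0 → posterior Beta(13, 21/4)
obs 5: x=0 → posterior Beta(13, 25/4)
obs 6: x=0 → posterior Beta(13, 29/4)

alpha=13, beta=29/4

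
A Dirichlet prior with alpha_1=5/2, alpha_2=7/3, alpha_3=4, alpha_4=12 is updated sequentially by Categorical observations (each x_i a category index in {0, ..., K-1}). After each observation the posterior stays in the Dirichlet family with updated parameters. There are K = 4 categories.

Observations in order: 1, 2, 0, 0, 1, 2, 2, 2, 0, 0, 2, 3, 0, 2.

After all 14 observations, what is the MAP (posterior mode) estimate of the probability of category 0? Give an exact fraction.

39/185

obs 1: x=1 → posterior Dirichlet(5/2, 10/3, 4, 12)
obs 2: x=2 → posterior Dirichlet(5/2, 10/3, 5, 12)
obs 3: x=0 → posterior Dirichlet(7/2, 10/3, 5, 12)
obs 4: x=0 → posterior Dirichlet(9/2, 10/3, 5, 12)
obs 5: x=1 → posterior Dirichlet(9/2, 13/3, 5, 12)
obs 6: x=2 → posterior Dirichlet(9/2, 13/3, 6, 12)
obs 7: x=2 → posterior Dirichlet(9/2, 13/3, 7, 12)
obs 8: x=2 → posterior Dirichlet(9/2, 13/3, 8, 12)
obs 9: x=0 → posterior Dirichlet(11/2, 13/3, 8, 12)
obs 10: x=0 → posterior Dirichlet(13/2, 13/3, 8, 12)
obs 11: x=2 → posterior Dirichlet(13/2, 13/3, 9, 12)
obs 12: x=3 → posterior Dirichlet(13/2, 13/3, 9, 13)
obs 13: x=0 → posterior Dirichlet(15/2, 13/3, 9, 13)
obs 14: x=2 → posterior Dirichlet(15/2, 13/3, 10, 13)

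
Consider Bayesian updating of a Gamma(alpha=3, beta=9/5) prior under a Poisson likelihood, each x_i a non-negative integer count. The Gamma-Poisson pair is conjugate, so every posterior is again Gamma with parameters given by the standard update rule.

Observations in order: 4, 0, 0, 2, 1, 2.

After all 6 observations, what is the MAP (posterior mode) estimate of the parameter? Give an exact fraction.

obs 1: x=4 → posterior Gamma(7, 14/5)
obs 2: x=0 → posterior Gamma(7, 19/5)
obs 3: x=0 → posterior Gamma(7, 24/5)
obs 4: x=2 → posterior Gamma(9, 29/5)
obs 5: x=1 → posterior Gamma(10, 34/5)
obs 6: x=2 → posterior Gamma(12, 39/5)

55/39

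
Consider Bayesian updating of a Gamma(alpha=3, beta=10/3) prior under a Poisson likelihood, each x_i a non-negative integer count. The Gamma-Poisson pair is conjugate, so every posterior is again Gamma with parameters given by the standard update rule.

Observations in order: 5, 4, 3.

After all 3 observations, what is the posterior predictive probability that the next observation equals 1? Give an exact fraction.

obs 1: x=5 → posterior Gamma(8, 13/3)
obs 2: x=4 → posterior Gamma(12, 16/3)
obs 3: x=3 → posterior Gamma(15, 19/3)

683150716344365923455/3011361496339065143296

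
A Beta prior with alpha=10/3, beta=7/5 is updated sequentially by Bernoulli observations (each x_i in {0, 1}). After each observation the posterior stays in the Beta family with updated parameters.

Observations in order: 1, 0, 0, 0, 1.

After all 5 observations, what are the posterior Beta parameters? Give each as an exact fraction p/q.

alpha=16/3, beta=22/5

obs 1: x=1 → posterior Beta(13/3, 7/5)
obs 2: x=0 → posterior Beta(13/3, 12/5)
obs 3: x=0 → posterior Beta(13/3, 17/5)
obs 4: x=0 → posterior Beta(13/3, 22/5)
obs 5: x=1 → posterior Beta(16/3, 22/5)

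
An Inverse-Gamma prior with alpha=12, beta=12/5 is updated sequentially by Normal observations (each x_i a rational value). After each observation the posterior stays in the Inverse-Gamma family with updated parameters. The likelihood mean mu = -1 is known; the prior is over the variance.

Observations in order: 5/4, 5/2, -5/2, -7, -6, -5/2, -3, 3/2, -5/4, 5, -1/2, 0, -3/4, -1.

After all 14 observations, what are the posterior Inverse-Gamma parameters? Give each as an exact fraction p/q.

alpha=19, beta=10819/160

obs 1: x=5/4 → posterior Inverse-Gamma(25/2, 789/160)
obs 2: x=5/2 → posterior Inverse-Gamma(13, 1769/160)
obs 3: x=-5/2 → posterior Inverse-Gamma(27/2, 1949/160)
obs 4: x=-7 → posterior Inverse-Gamma(14, 4829/160)
obs 5: x=-6 → posterior Inverse-Gamma(29/2, 6829/160)
obs 6: x=-5/2 → posterior Inverse-Gamma(15, 7009/160)
obs 7: x=-3 → posterior Inverse-Gamma(31/2, 7329/160)
obs 8: x=3/2 → posterior Inverse-Gamma(16, 7829/160)
obs 9: x=-5/4 → posterior Inverse-Gamma(33/2, 3917/80)
obs 10: x=5 → posterior Inverse-Gamma(17, 5357/80)
obs 11: x=-1/2 → posterior Inverse-Gamma(35/2, 5367/80)
obs 12: x=0 → posterior Inverse-Gamma(18, 5407/80)
obs 13: x=-3/4 → posterior Inverse-Gamma(37/2, 10819/160)
obs 14: x=-1 → posterior Inverse-Gamma(19, 10819/160)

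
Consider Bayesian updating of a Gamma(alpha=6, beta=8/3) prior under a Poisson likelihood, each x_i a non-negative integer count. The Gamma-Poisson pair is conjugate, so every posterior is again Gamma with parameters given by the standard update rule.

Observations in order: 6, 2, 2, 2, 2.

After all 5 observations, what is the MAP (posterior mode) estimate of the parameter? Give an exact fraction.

obs 1: x=6 → posterior Gamma(12, 11/3)
obs 2: x=2 → posterior Gamma(14, 14/3)
obs 3: x=2 → posterior Gamma(16, 17/3)
obs 4: x=2 → posterior Gamma(18, 20/3)
obs 5: x=2 → posterior Gamma(20, 23/3)

57/23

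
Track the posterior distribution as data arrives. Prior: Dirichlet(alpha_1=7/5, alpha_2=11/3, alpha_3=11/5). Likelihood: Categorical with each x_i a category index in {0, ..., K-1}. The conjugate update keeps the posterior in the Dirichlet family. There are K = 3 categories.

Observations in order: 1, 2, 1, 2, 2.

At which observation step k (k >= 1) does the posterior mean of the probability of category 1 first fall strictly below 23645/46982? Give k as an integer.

k = 4

obs 1: x=1 → posterior Dirichlet(7/5, 14/3, 11/5)
obs 2: x=2 → posterior Dirichlet(7/5, 14/3, 16/5)
obs 3: x=1 → posterior Dirichlet(7/5, 17/3, 16/5)
obs 4: x=2 → posterior Dirichlet(7/5, 17/3, 21/5)
obs 5: x=2 → posterior Dirichlet(7/5, 17/3, 26/5)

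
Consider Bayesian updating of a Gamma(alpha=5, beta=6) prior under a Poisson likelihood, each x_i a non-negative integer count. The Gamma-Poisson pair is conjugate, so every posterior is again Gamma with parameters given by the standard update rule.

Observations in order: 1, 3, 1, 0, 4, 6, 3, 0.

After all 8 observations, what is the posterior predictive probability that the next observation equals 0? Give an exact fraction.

obs 1: x=1 → posterior Gamma(6, 7)
obs 2: x=3 → posterior Gamma(9, 8)
obs 3: x=1 → posterior Gamma(10, 9)
obs 4: x=0 → posterior Gamma(10, 10)
obs 5: x=4 → posterior Gamma(14, 11)
obs 6: x=6 → posterior Gamma(20, 12)
obs 7: x=3 → posterior Gamma(23, 13)
obs 8: x=0 → posterior Gamma(23, 14)

229585692886981495482220544/1122274146401882171630859375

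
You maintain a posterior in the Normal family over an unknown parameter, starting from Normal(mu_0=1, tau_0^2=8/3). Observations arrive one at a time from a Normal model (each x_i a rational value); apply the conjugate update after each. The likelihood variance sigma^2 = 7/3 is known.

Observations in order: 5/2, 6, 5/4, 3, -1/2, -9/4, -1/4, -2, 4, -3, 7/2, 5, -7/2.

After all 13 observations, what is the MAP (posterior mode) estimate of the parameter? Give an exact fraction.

39/37

obs 1: x=5/2 → posterior Normal(9/5, 56/45)
obs 2: x=6 → posterior Normal(75/23, 56/69)
obs 3: x=5/4 → posterior Normal(85/31, 56/93)
obs 4: x=3 → posterior Normal(109/39, 56/117)
obs 5: x=-1/2 → posterior Normal(105/47, 56/141)
obs 6: x=-9/4 → posterior Normal(87/55, 56/165)
obs 7: x=-1/4 → posterior Normal(85/63, 8/27)
obs 8: x=-2 → posterior Normal(69/71, 56/213)
obs 9: x=4 → posterior Normal(101/79, 56/237)
obs 10: x=-3 → posterior Normal(77/87, 56/261)
obs 11: x=7/2 → posterior Normal(21/19, 56/285)
obs 12: x=5 → posterior Normal(145/103, 56/309)
obs 13: x=-7/2 → posterior Normal(39/37, 56/333)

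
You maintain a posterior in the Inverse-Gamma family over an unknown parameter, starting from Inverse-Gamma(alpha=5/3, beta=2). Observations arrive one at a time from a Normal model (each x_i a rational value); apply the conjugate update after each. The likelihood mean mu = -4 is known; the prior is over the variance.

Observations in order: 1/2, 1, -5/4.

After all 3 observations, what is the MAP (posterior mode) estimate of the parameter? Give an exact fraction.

obs 1: x=1/2 → posterior Inverse-Gamma(13/6, 97/8)
obs 2: x=1 → posterior Inverse-Gamma(8/3, 197/8)
obs 3: x=-5/4 → posterior Inverse-Gamma(19/6, 909/32)

2727/400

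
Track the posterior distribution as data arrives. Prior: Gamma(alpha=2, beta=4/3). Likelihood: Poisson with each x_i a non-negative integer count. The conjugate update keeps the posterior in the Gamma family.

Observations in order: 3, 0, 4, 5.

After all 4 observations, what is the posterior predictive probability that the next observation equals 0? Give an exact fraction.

72057594037927936/799006685782884121

obs 1: x=3 → posterior Gamma(5, 7/3)
obs 2: x=0 → posterior Gamma(5, 10/3)
obs 3: x=4 → posterior Gamma(9, 13/3)
obs 4: x=5 → posterior Gamma(14, 16/3)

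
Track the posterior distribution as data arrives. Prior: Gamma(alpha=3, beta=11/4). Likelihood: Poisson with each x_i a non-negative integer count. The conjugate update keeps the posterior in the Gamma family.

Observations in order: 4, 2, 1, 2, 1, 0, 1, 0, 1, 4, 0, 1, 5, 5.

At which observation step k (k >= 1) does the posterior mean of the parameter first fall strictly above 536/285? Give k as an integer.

k = 2

obs 1: x=4 → posterior Gamma(7, 15/4)
obs 2: x=2 → posterior Gamma(9, 19/4)
obs 3: x=1 → posterior Gamma(10, 23/4)
obs 4: x=2 → posterior Gamma(12, 27/4)
obs 5: x=1 → posterior Gamma(13, 31/4)
obs 6: x=0 → posterior Gamma(13, 35/4)
obs 7: x=1 → posterior Gamma(14, 39/4)
obs 8: x=0 → posterior Gamma(14, 43/4)
obs 9: x=1 → posterior Gamma(15, 47/4)
obs 10: x=4 → posterior Gamma(19, 51/4)
obs 11: x=0 → posterior Gamma(19, 55/4)
obs 12: x=1 → posterior Gamma(20, 59/4)
obs 13: x=5 → posterior Gamma(25, 63/4)
obs 14: x=5 → posterior Gamma(30, 67/4)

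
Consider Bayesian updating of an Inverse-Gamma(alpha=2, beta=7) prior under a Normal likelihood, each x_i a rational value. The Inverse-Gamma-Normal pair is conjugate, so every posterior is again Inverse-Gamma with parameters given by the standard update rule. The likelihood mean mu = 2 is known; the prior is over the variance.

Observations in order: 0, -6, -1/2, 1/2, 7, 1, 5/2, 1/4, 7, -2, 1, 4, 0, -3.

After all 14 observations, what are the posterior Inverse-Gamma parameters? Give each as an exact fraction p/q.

alpha=9, beta=3117/32

obs 1: x=0 → posterior Inverse-Gamma(5/2, 9)
obs 2: x=-6 → posterior Inverse-Gamma(3, 41)
obs 3: x=-1/2 → posterior Inverse-Gamma(7/2, 353/8)
obs 4: x=1/2 → posterior Inverse-Gamma(4, 181/4)
obs 5: x=7 → posterior Inverse-Gamma(9/2, 231/4)
obs 6: x=1 → posterior Inverse-Gamma(5, 233/4)
obs 7: x=5/2 → posterior Inverse-Gamma(11/2, 467/8)
obs 8: x=1/4 → posterior Inverse-Gamma(6, 1917/32)
obs 9: x=7 → posterior Inverse-Gamma(13/2, 2317/32)
obs 10: x=-2 → posterior Inverse-Gamma(7, 2573/32)
obs 11: x=1 → posterior Inverse-Gamma(15/2, 2589/32)
obs 12: x=4 → posterior Inverse-Gamma(8, 2653/32)
obs 13: x=0 → posterior Inverse-Gamma(17/2, 2717/32)
obs 14: x=-3 → posterior Inverse-Gamma(9, 3117/32)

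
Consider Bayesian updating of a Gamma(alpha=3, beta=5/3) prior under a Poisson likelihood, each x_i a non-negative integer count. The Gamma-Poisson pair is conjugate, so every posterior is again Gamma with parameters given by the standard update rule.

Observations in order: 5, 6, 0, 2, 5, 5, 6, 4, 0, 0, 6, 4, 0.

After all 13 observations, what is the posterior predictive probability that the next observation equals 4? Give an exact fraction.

1449746418802986662785298945138352744276649903815120693859791442956542813078028288/8566334697992967007470625843214916637570443887069350872071897312001270514603864367

obs 1: x=5 → posterior Gamma(8, 8/3)
obs 2: x=6 → posterior Gamma(14, 11/3)
obs 3: x=0 → posterior Gamma(14, 14/3)
obs 4: x=2 → posterior Gamma(16, 17/3)
obs 5: x=5 → posterior Gamma(21, 20/3)
obs 6: x=5 → posterior Gamma(26, 23/3)
obs 7: x=6 → posterior Gamma(32, 26/3)
obs 8: x=4 → posterior Gamma(36, 29/3)
obs 9: x=0 → posterior Gamma(36, 32/3)
obs 10: x=0 → posterior Gamma(36, 35/3)
obs 11: x=6 → posterior Gamma(42, 38/3)
obs 12: x=4 → posterior Gamma(46, 41/3)
obs 13: x=0 → posterior Gamma(46, 44/3)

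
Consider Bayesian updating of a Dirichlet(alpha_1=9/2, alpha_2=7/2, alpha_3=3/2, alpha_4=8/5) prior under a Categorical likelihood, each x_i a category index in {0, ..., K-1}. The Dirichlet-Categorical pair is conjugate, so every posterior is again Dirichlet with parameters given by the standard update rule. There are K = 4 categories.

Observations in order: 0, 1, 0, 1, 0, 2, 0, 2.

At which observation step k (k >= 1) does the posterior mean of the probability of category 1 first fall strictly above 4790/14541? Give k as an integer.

obs 1: x=0 → posterior Dirichlet(11/2, 7/2, 3/2, 8/5)
obs 2: x=1 → posterior Dirichlet(11/2, 9/2, 3/2, 8/5)
obs 3: x=0 → posterior Dirichlet(13/2, 9/2, 3/2, 8/5)
obs 4: x=1 → posterior Dirichlet(13/2, 11/2, 3/2, 8/5)
obs 5: x=0 → posterior Dirichlet(15/2, 11/2, 3/2, 8/5)
obs 6: x=2 → posterior Dirichlet(15/2, 11/2, 5/2, 8/5)
obs 7: x=0 → posterior Dirichlet(17/2, 11/2, 5/2, 8/5)
obs 8: x=2 → posterior Dirichlet(17/2, 11/2, 7/2, 8/5)

k = 2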